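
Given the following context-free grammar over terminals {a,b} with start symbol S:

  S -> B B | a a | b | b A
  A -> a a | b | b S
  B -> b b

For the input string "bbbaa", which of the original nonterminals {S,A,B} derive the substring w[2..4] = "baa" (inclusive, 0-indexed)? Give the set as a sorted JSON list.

CNF form of G:
  S -> B B | T0 T0 | T1 A | b
  A -> T0 T0 | T1 S | b
  B -> T1 T1
  T0 -> a
  T1 -> b

Fill CYK table bottom-up — only the sub-triangle for w[2..4]:
  cell(2,2) b: {A,S,T1}  orig:{A,S}
  cell(3,3) a: {T0}  orig:{}
  cell(4,4) a: {T0}  orig:{}
  cell(2,3) ba: ∅
  cell(3,4) aa: {A,S}
  cell(2,4) baa: {A,S}

Original NTs in T[2,4] deriving "baa": ["A", "S"]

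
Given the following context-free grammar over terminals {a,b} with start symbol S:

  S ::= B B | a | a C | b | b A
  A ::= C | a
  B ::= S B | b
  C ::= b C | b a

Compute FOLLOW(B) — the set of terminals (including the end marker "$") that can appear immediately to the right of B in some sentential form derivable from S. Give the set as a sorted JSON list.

Compute FIRST by fixpoint:
round 1:
  A via A→a: +{a}
  B via B→b: +{b}
  C via C→b C: +{b}
  S via S→B B: +{b}
  S via S→a: +{a}
  S: {a,b}  A: {a}  B: {b}  C: {b}
round 2:
  A via A→C: +{b}
  B via B→S B: +{a}
  S: {a,b}  A: {a,b}  B: {a,b}  C: {b}
round 3: done
  S: {a,b}  A: {a,b}  B: {a,b}  C: {b}

FOLLOW sets:
initialize: $ ∈ FOLLOW(S)
[1]
  B→S B: FOLLOW(S) ⊇ FIRST(B) = {a,b}; new: +{a,b}
  S→B B: FOLLOW(B) ⊇ FIRST(B) = {a,b}; new: +{a,b}
  S→B B: FOLLOW(B) ⊇ FOLLOW(S) ⊇ {$,a,b}; new: +{$}
  S→a C: FOLLOW(C) ⊇ FOLLOW(S) ⊇ {$,a,b}; new: +{$,a,b}
  S→b A: FOLLOW(A) ⊇ FOLLOW(S) ⊇ {$,a,b}; new: +{$,a,b}
  S: {$,a,b}  A: {$,a,b}  B: {$,a,b}  C: {$,a,b}
[2] done
  S: {$,a,b}  A: {$,a,b}  B: {$,a,b}  C: {$,a,b}

FOLLOW(B) = ["$", "a", "b"]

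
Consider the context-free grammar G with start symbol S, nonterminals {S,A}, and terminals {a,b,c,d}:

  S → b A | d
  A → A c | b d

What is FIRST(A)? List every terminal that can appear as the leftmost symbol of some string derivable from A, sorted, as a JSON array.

FIRST sets, iterate to fixpoint:
iter 1:
  A via A→b d: +{b}
  S via S→b A: +{b}
  S via S→d: +{d}
  FIRST[S]={b,d}  FIRST[A]={b}
iter 2: (stable)
  FIRST[S]={b,d}  FIRST[A]={b}

FIRST(A) = ["b"]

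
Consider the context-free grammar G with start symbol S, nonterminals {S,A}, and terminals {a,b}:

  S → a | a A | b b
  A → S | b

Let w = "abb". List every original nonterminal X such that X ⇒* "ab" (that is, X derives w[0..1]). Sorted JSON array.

Convert to CNF:
  S -> T0 A | T1 T1 | a
  A -> T0 A | T1 T1 | a | b
  T0 -> a
  T1 -> b

CYK fill, restricted to cells inside w[0..1]:
  [0..0]={A,S,T0}  "a"  orig:{A,S}
  [1..1]={A,T1}  "b"  orig:{A}
  [0..1]={A,S}  "ab"

Original NTs in T[0,1] deriving "ab": ["A", "S"]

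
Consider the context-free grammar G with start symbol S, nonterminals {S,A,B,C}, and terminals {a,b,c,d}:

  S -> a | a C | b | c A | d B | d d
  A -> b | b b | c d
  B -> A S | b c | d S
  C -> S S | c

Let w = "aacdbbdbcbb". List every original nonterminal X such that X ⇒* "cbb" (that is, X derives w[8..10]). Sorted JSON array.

Convert to CNF:
  S -> T1 A | T2 B | T2 T2 | T3 C | a | b
  A -> T0 T0 | T1 T2 | b
  B -> A S | T0 T1 | T2 S
  C -> S S | c
  T0 -> b
  T1 -> c
  T2 -> d
  T3 -> a

Fill CYK table bottom-up, restricted to cells inside w[8..10]:
  T[8,8] 'c' = {C,T1}  orig:{C}
  T[9,9] 'b' = {A,S,T0}  orig:{A,S}
  T[10,10] 'b' = {A,S,T0}  orig:{A,S}
  T[8,9] 'cb' = {S}
  T[9,10] 'bb' = {A,B,C}
  T[8,10] 'cbb' = {C,S}

Original NTs in T[8,10] deriving "cbb": ["C", "S"]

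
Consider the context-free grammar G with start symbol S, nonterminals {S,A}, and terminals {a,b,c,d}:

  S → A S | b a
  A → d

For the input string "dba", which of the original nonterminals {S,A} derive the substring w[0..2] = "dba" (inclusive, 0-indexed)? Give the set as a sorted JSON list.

CNF form of G:
  S -> A S | T0 T1
  A -> d
  T0 -> b
  T1 -> a

CYK fill, restricted to cells inside w[0..2]:
  T[0,0] 'd' = {A}
  T[1,1] 'b' = {T0}  orig:{}
  T[2,2] 'a' = {T1}  orig:{}
  T[0,1] 'db' = ∅
  T[1,2] 'ba' = {S}
  T[0,2] 'dba' = {S}

Original NTs in T[0,2] deriving "dba": ["S"]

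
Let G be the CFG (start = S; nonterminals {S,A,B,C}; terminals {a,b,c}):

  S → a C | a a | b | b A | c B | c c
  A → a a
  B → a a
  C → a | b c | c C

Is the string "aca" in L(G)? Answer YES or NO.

Convert to CNF:
  S -> T0 C | T0 T0 | T1 A | T2 B | T2 T2 | b
  A -> T0 T0
  B -> T0 T0
  C -> T1 T2 | T2 C | a
  T0 -> a
  T1 -> b
  T2 -> c

CYK table (by increasing span):
  cell(0,0) a: {C,T0}  orig:{C}
  cell(1,1) c: {T2}  orig:{}
  cell(2,2) a: {C,T0}  orig:{C}
  cell(0,1) ac: ∅
  cell(1,2) ca: {C}
  cell(0,2) aca: {S}

S ∈ T[0,2] ⇒ YES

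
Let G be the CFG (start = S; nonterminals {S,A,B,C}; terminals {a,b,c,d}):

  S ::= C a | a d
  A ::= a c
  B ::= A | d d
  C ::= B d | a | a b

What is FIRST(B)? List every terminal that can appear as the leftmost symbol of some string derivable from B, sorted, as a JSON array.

FIRST sets, iterate to fixpoint:
iter 1:
  A via A→a c: +{a}
  B via B→A: +{a}
  B via B→d d: +{d}
  C via C→B d: +{a,d}
  S via S→C a: +{a,d}
  FIRST(S)={a,d}  FIRST(A)={a}  FIRST(B)={a,d}  FIRST(C)={a,d}
iter 2: — fixpoint
  FIRST(S)={a,d}  FIRST(A)={a}  FIRST(B)={a,d}  FIRST(C)={a,d}

FIRST(B) = ["a", "d"]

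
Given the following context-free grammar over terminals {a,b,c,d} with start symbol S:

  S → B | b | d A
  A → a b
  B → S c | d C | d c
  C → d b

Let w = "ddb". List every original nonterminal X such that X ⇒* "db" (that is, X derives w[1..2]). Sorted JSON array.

CNF form of G:
  S -> S T2 | T3 A | T3 C | T3 T2 | b
  A -> T0 T1
  B -> S T2 | T3 C | T3 T2
  C -> T3 T1
  T0 -> a
  T1 -> b
  T2 -> c
  T3 -> d

Fill CYK table bottom-up, restricted to cells inside w[1..2]:
  cell(1,1) d: {T3}  orig:{}
  cell(2,2) b: {S,T1}  orig:{S}
  cell(1,2) db: {C}

Original NTs in T[1,2] deriving "db": ["C"]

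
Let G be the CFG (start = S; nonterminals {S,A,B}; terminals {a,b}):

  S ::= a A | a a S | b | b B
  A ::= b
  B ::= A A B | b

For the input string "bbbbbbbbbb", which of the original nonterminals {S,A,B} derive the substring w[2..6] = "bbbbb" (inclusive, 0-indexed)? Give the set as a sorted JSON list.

Convert to CNF:
  S -> T0 A | T0 X3 | T1 B | b
  A -> b
  B -> A X2 | b
  T0 -> a
  T1 -> b
  X2 -> A B
  X3 -> T0 S

Fill CYK table bottom-up (cells [i..j] with 2 ≤ i ≤ j ≤ 6 only):
  cell(2,2) b: {A,B,S,T1}  orig:{A,B,S}
  cell(3,3) b: {A,B,S,T1}  orig:{A,B,S}
  cell(4,4) b: {A,B,S,T1}  orig:{A,B,S}
  cell(5,5) b: {A,B,S,T1}  orig:{A,B,S}
  cell(6,6) b: {A,B,S,T1}  orig:{A,B,S}
  cell(2,3) bb: {S,X2}  orig:{S}
  cell(3,4) bb: {S,X2}  orig:{S}
  cell(4,5) bb: {S,X2}  orig:{S}
  cell(5,6) bb: {S,X2}  orig:{S}
  cell(2,4) bbb: {B}
  cell(3,5) bbb: {B}
  cell(4,6) bbb: {B}
  cell(2,5) bbbb: {S,X2}  orig:{S}
  cell(3,6) bbbb: {S,X2}  orig:{S}
  cell(2,6) bbbbb: {B}

Original NTs in T[2,6] deriving "bbbbb": ["B"]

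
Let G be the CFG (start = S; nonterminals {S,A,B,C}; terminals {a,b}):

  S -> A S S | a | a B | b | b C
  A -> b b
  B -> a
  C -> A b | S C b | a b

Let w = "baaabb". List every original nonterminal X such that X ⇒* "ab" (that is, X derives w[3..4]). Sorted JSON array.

CNF form of G:
  S -> A X3 | T0 C | T1 B | a | b
  A -> T0 T0
  B -> a
  C -> A T0 | S X2 | T1 T0
  T0 -> b
  T1 -> a
  X2 -> C T0
  X3 -> S S

CYK fill, restricted to cells inside w[3..4]:
  cell(3,3) a: {B,S,T1}  orig:{B,S}
  cell(4,4) b: {S,T0}  orig:{S}
  cell(3,4) ab: {C,X3}  orig:{C}

Original NTs in T[3,4] deriving "ab": ["C"]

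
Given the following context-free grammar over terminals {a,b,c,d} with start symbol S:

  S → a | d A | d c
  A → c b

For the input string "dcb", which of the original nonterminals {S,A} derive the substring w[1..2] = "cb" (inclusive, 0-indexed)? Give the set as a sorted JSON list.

Convert to CNF:
  S -> T2 A | T2 T0 | a
  A -> T0 T1
  T0 -> c
  T1 -> b
  T2 -> d

CYK table (by increasing span) — only the sub-triangle for w[1..2]:
  T[1,1] 'c' = {T0}  orig:{}
  T[2,2] 'b' = {T1}  orig:{}
  T[1,2] 'cb' = {A}

Original NTs in T[1,2] deriving "cb": ["A"]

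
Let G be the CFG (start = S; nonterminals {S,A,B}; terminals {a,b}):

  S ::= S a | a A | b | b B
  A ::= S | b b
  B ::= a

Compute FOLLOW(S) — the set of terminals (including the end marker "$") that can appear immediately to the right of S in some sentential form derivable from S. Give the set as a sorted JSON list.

Compute FIRST by fixpoint:
round 1:
  A via A→b b: +{b}
  B via B→a: +{a}
  S via S→a A: +{a}
  S via S→b: +{b}
  FIRST[S]={a,b}  FIRST[A]={b}  FIRST[B]={a}
round 2:
  A via A→S: +{a}
  FIRST[S]={a,b}  FIRST[A]={a,b}  FIRST[B]={a}
round 3: — fixpoint
  FIRST[S]={a,b}  FIRST[A]={a,b}  FIRST[B]={a}

FOLLOW iteration:
initialize: $ ∈ FOLLOW(S)
iter 1:
  S→S a: FOLLOW(S) ⊇ FIRST(a) = {a}; new: +{a}
  S→a A: FOLLOW(A) ⊇ FOLLOW(S) ⊇ {$,a}; new: +{$,a}
  S→b B: FOLLOW(B) ⊇ FOLLOW(S) ⊇ {$,a}; new: +{$,a}
  S: {$,a}  A: {$,a}  B: {$,a}
iter 2: done
  S: {$,a}  A: {$,a}  B: {$,a}

FOLLOW(S) = ["$", "a"]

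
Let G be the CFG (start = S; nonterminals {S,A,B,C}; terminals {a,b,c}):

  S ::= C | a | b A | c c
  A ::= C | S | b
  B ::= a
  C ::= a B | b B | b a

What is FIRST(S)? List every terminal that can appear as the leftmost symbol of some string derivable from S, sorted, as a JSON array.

Compute FIRST by fixpoint:
[1]
  A via A→b: +{b}
  B via B→a: +{a}
  C via C→a B: +{a}
  C via C→b B: +{b}
  S via S→C: +{a,b}
  S via S→c c: +{c}
  S: {a,b,c}  A: {b}  B: {a}  C: {a,b}
[2]
  A via A→C: +{a}
  A via A→S: +{c}
  S: {a,b,c}  A: {a,b,c}  B: {a}  C: {a,b}
[3] (stable)
  S: {a,b,c}  A: {a,b,c}  B: {a}  C: {a,b}

FIRST(S) = ["a", "b", "c"]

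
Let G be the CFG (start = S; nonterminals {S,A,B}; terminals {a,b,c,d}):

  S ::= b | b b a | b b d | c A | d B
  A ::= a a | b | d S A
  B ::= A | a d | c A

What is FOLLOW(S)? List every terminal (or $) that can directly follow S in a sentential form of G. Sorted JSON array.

FIRST iteration:
[1]
  A via A→a a: +{a}
  A via A→b: +{b}
  A via A→d S A: +{d}
  B via B→A: +{a,b,d}
  B via B→c A: +{c}
  S via S→b: +{b}
  S via S→c A: +{c}
  S via S→d B: +{d}
  FIRST[S]={b,c,d}  FIRST[A]={a,b,d}  FIRST[B]={a,b,c,d}
[2] done
  FIRST[S]={b,c,d}  FIRST[A]={a,b,d}  FIRST[B]={a,b,c,d}

FOLLOW sets:
initialize: $ ∈ FOLLOW(S)
round 1:
  A→d S A: FOLLOW(S) ⊇ FIRST(A) = {a,b,d}; new: +{a,b,d}
  S→c A: FOLLOW(A) ⊇ FOLLOW(S) ⊇ {$,a,b,d}; new: +{$,a,b,d}
  S→d B: FOLLOW(B) ⊇ FOLLOW(S) ⊇ {$,a,b,d}; new: +{$,a,b,d}
  S: {$,a,b,d}  A: {$,a,b,d}  B: {$,a,b,d}
round 2: (no change)
  S: {$,a,b,d}  A: {$,a,b,d}  B: {$,a,b,d}

FOLLOW(S) = ["$", "a", "b", "d"]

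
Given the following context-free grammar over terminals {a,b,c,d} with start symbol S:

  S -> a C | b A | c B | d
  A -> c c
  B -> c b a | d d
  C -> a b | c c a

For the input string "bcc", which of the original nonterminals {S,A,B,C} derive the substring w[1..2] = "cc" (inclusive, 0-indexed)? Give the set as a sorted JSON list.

Convert to CNF:
  S -> T0 B | T1 A | T2 C | d
  A -> T0 T0
  B -> T0 X4 | T3 T3
  C -> T0 X5 | T2 T1
  T0 -> c
  T1 -> b
  T2 -> a
  T3 -> d
  X4 -> T1 T2
  X5 -> T0 T2

CYK table (by increasing span) (cells [i..j] with 1 ≤ i ≤ j ≤ 2 only):
  T[1,1] 'c' = {T0}  orig:{}
  T[2,2] 'c' = {T0}  orig:{}
  T[1,2] 'cc' = {A}

Original NTs in T[1,2] deriving "cc": ["A"]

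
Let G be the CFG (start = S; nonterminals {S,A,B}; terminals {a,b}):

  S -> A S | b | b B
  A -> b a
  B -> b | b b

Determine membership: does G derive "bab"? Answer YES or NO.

CNF form of G:
  S -> A S | T0 B | b
  A -> T0 T1
  B -> T0 T0 | b
  T0 -> b
  T1 -> a

CYK fill:
  T[0,0] 'b' = {B,S,T0}  orig:{B,S}
  T[1,1] 'a' = {T1}  orig:{}
  T[2,2] 'b' = {B,S,T0}  orig:{B,S}
  T[0,1] 'ba' = {A}
  T[1,2] 'ab' = ∅
  T[0,2] 'bab' = {S}

S ∈ T[0,2] ⇒ YES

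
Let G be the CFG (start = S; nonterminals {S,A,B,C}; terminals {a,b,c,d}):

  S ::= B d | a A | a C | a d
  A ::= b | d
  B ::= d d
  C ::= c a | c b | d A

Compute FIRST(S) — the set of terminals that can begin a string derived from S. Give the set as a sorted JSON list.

Compute FIRST by fixpoint:
round 1:
  A via A→b: +{b}
  A via A→d: +{d}
  B via B→d d: +{d}
  C via C→c a: +{c}
  C via C→d A: +{d}
  S via S→B d: +{d}
  S via S→a A: +{a}
  S: {a,d}  A: {b,d}  B: {d}  C: {c,d}
round 2: (stable)
  S: {a,d}  A: {b,d}  B: {d}  C: {c,d}

FIRST(S) = ["a", "d"]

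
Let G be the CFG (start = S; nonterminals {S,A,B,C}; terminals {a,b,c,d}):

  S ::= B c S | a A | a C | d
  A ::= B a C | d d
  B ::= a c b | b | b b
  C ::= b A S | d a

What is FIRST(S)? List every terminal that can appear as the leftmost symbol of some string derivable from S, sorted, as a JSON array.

FIRST sets, iterate to fixpoint:
pass 1:
  A via A→d d: +{d}
  B via B→a c b: +{a}
  B via B→b: +{b}
  C via C→b A S: +{b}
  C via C→d a: +{d}
  S via S→B c S: +{a,b}
  S via S→d: +{d}
  S: {a,b,d}  A: {d}  B: {a,b}  C: {b,d}
pass 2:
  A via A→B a C: +{a,b}
  S: {a,b,d}  A: {a,b,d}  B: {a,b}  C: {b,d}
pass 3: done
  S: {a,b,d}  A: {a,b,d}  B: {a,b}  C: {b,d}

FIRST(S) = ["a", "b", "d"]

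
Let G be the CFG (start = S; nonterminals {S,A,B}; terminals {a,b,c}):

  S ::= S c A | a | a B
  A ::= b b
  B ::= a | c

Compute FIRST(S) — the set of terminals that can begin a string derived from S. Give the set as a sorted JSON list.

FIRST sets, iterate to fixpoint:
round 1:
  A via A→b b: +{b}
  B via B→a: +{a}
  B via B→c: +{c}
  S via S→a: +{a}
  FIRST(S)={a}  FIRST(A)={b}  FIRST(B)={a,c}
round 2: (stable)
  FIRST(S)={a}  FIRST(A)={b}  FIRST(B)={a,c}

FIRST(S) = ["a"]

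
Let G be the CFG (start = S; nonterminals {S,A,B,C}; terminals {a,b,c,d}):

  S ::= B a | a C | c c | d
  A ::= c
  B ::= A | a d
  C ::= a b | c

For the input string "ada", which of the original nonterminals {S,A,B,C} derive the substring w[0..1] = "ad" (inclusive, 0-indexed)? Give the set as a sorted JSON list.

CNF form of G:
  S -> B T0 | T0 C | T3 T3 | d
  A -> c
  B -> T0 T1 | c
  C -> T0 T2 | c
  T0 -> a
  T1 -> d
  T2 -> b
  T3 -> c

CYK table (by increasing span), restricted to cells inside w[0..1]:
  [0..0]={T0}  "a"  orig:{}
  [1..1]={S,T1}  "d"  orig:{S}
  [0..1]={B}  "ad"

Original NTs in T[0,1] deriving "ad": ["B"]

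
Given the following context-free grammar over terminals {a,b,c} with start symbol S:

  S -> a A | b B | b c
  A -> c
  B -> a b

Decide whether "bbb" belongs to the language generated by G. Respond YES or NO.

CNF form of G:
  S -> T0 A | T1 B | T1 T2
  A -> c
  B -> T0 T1
  T0 -> a
  T1 -> b
  T2 -> c

CYK fill:
  T[0,0] 'b' = {T1}  orig:{}
  T[1,1] 'b' = {T1}  orig:{}
  T[2,2] 'b' = {T1}  orig:{}
  T[0,1] 'bb' = ∅
  T[1,2] 'bb' = ∅
  T[0,2] 'bbb' = ∅

S ∉ T[0,2] ⇒ NO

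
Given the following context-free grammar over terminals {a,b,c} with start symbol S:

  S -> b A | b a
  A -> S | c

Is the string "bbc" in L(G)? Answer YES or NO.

Convert to CNF:
  S -> T0 A | T0 T1
  A -> T0 A | T0 T1 | c
  T0 -> b
  T1 -> a

CYK fill:
  [0..0]={T0}  "b"  orig:{}
  [1..1]={T0}  "b"  orig:{}
  [2..2]={A}  "c"
  [0..1]=∅  "bb"
  [1..2]={A,S}  "bc"
  [0..2]={A,S}  "bbc"

S ∈ T[0,2] ⇒ YES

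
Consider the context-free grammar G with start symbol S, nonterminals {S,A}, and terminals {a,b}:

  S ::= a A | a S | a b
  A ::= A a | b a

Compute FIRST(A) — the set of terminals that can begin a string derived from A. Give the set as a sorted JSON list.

Compute FIRST by fixpoint:
[1]
  A via A→b a: +{b}
  S via S→a A: +{a}
  FIRST[S]={a}  FIRST[A]={b}
[2] (stable)
  FIRST[S]={a}  FIRST[A]={b}

FIRST(A) = ["b"]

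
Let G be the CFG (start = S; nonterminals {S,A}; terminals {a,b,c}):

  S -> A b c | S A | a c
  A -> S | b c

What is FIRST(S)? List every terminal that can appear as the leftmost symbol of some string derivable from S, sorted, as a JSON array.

Compute FIRST by fixpoint:
[1]
  A via A→b c: +{b}
  S via S→A b c: +{b}
  S via S→a c: +{a}
  FIRST[S]={a,b}  FIRST[A]={b}
[2]
  A via A→S: +{a}
  FIRST[S]={a,b}  FIRST[A]={a,b}
[3] done
  FIRST[S]={a,b}  FIRST[A]={a,b}

FIRST(S) = ["a", "b"]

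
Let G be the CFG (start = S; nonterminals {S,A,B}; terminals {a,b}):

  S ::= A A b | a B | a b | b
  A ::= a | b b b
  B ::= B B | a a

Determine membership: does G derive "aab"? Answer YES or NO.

CNF form of G:
  S -> A X3 | T1 B | T1 T0 | b
  A -> T0 X2 | a
  B -> B B | T1 T1
  T0 -> b
  T1 -> a
  X2 -> T0 T0
  X3 -> A T0

CYK table (by increasing span):
  [0..0]={A,T1}  "a"  orig:{A}
  [1..1]={A,T1}  "a"  orig:{A}
  [2..2]={S,T0}  "b"  orig:{S}
  [0..1]={B}  "aa"
  [1..2]={S,X3}  "ab"  orig:{S}
  [0..2]={S}  "aab"

S ∈ T[0,2] ⇒ YES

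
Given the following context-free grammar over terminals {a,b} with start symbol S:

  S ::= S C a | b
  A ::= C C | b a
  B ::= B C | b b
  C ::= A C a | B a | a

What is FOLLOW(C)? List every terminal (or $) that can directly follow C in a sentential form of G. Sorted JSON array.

Compute FIRST by fixpoint:
pass 1:
  A via A→b a: +{b}
  B via B→b b: +{b}
  C via C→A C a: +{b}
  C via C→a: +{a}
  S via S→b: +{b}
  FIRST(S)={b}  FIRST(A)={b}  FIRST(B)={b}  FIRST(C)={a,b}
pass 2:
  A via A→C C: +{a}
  FIRST(S)={b}  FIRST(A)={a,b}  FIRST(B)={b}  FIRST(C)={a,b}
pass 3: done
  FIRST(S)={b}  FIRST(A)={a,b}  FIRST(B)={b}  FIRST(C)={a,b}

FOLLOW iteration:
seed FOLLOW(S) with $
[1]
  A→C C: FOLLOW(C) ⊇ FIRST(C) = {a,b}; new: +{a,b}
  B→B C: FOLLOW(B) ⊇ FIRST(C) = {a,b}; new: +{a,b}
  C→A C a: FOLLOW(A) ⊇ FIRST(C) = {a,b}; new: +{a,b}
  S→S C a: FOLLOW(S) ⊇ FIRST(C) = {a,b}; new: +{a,b}
  S: {$,a,b}  A: {a,b}  B: {a,b}  C: {a,b}
[2] done
  S: {$,a,b}  A: {a,b}  B: {a,b}  C: {a,b}

FOLLOW(C) = ["a", "b"]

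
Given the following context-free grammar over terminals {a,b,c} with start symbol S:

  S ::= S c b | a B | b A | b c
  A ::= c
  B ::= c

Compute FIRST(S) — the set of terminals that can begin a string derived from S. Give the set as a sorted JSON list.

FIRST sets, iterate to fixpoint:
iter 1:
  A via A→c: +{c}
  B via B→c: +{c}
  S via S→a B: +{a}
  S via S→b A: +{b}
  S: {a,b}  A: {c}  B: {c}
iter 2: done
  S: {a,b}  A: {c}  B: {c}

FIRST(S) = ["a", "b"]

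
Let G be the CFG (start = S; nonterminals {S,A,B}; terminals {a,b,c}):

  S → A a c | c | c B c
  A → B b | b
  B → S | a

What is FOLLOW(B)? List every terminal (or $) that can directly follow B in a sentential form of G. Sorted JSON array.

FIRST iteration:
round 1:
  A via A→b: +{b}
  B via B→a: +{a}
  S via S→A a c: +{b}
  S via S→c: +{c}
  FIRST[S]={b,c}  FIRST[A]={b}  FIRST[B]={a}
round 2:
  A via A→B b: +{a}
  B via B→S: +{b,c}
  S via S→A a c: +{a}
  FIRST[S]={a,b,c}  FIRST[A]={a,b}  FIRST[B]={a,b,c}
round 3:
  A via A→B b: +{c}
  FIRST[S]={a,b,c}  FIRST[A]={a,b,c}  FIRST[B]={a,b,c}
round 4: — fixpoint
  FIRST[S]={a,b,c}  FIRST[A]={a,b,c}  FIRST[B]={a,b,c}

FOLLOW sets:
seed FOLLOW(S) with $
pass 1:
  A→B b: FOLLOW(B) ⊇ FIRST(b) = {b}; new: +{b}
  B→S: FOLLOW(S) ⊇ FOLLOW(B) ⊇ {b}; new: +{b}
  S→A a c: FOLLOW(A) ⊇ FIRST(a) = {a}; new: +{a}
  S→c B c: FOLLOW(B) ⊇ FIRST(c) = {c}; new: +{c}
  S: {$,b}  A: {a}  B: {b,c}
pass 2:
  B→S: FOLLOW(S) ⊇ FOLLOW(B) ⊇ {b,c}; new: +{c}
  S: {$,b,c}  A: {a}  B: {b,c}
pass 3: — fixpoint
  S: {$,b,c}  A: {a}  B: {b,c}

FOLLOW(B) = ["b", "c"]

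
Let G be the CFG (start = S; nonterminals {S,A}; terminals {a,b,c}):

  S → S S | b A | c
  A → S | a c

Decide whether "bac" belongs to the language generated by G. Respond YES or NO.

CNF form of G:
  S -> S S | T2 A | c
  A -> S S | T0 T1 | T2 A | c
  T0 -> a
  T1 -> c
  T2 -> b

CYK fill:
  [0..0]={T2}  "b"  orig:{}
  [1..1]={T0}  "a"  orig:{}
  [2..2]={A,S,T1}  "c"  orig:{A,S}
  [0..1]=∅  "ba"
  [1..2]={A}  "ac"
  [0..2]={A,S}  "bac"

S ∈ T[0,2] ⇒ YES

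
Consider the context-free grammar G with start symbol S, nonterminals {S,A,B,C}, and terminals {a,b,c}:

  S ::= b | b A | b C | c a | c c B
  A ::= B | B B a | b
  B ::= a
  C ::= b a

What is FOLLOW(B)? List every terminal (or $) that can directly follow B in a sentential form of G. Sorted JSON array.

FIRST iteration:
pass 1:
  A via A→b: +{b}
  B via B→a: +{a}
  C via C→b a: +{b}
  S via S→b: +{b}
  S via S→c a: +{c}
  FIRST[S]={b,c}  FIRST[A]={b}  FIRST[B]={a}  FIRST[C]={b}
pass 2:
  A via A→B: +{a}
  FIRST[S]={b,c}  FIRST[A]={a,b}  FIRST[B]={a}  FIRST[C]={b}
pass 3: (stable)
  FIRST[S]={b,c}  FIRST[A]={a,b}  FIRST[B]={a}  FIRST[C]={b}

FOLLOW sets:
seed FOLLOW(S) with $
iter 1:
  A→B B a: FOLLOW(B) ⊇ FIRST(B) = {a}; new: +{a}
  S→b A: FOLLOW(A) ⊇ FOLLOW(S) ⊇ {$}; new: +{$}
  S→b C: FOLLOW(C) ⊇ FOLLOW(S) ⊇ {$}; new: +{$}
  S→c c B: FOLLOW(B) ⊇ FOLLOW(S) ⊇ {$}; new: +{$}
  S: {$}  A: {$}  B: {$,a}  C: {$}
iter 2: (stable)
  S: {$}  A: {$}  B: {$,a}  C: {$}

FOLLOW(B) = ["$", "a"]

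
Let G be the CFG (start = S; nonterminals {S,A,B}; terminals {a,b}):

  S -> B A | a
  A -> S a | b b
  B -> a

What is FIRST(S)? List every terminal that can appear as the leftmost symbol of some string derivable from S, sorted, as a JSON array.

FIRST iteration:
iter 1:
  A via A→b b: +{b}
  B via B→a: +{a}
  S via S→B A: +{a}
  FIRST[S]={a}  FIRST[A]={b}  FIRST[B]={a}
iter 2:
  A via A→S a: +{a}
  FIRST[S]={a}  FIRST[A]={a,b}  FIRST[B]={a}
iter 3: (no change)
  FIRST[S]={a}  FIRST[A]={a,b}  FIRST[B]={a}

FIRST(S) = ["a"]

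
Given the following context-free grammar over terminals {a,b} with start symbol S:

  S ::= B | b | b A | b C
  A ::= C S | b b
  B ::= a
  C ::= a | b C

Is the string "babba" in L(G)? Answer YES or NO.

CNF form of G:
  S -> T0 A | T0 C | a | b
  A -> C S | T0 T0
  B -> a
  C -> T0 C | a
  T0 -> b

CYK table (by increasing span):
  cell(0,0) b: {S,T0}  orig:{S}
  cell(1,1) a: {B,C,S}
  cell(2,2) b: {S,T0}  orig:{S}
  cell(3,3) b: {S,T0}  orig:{S}
  cell(4,4) a: {B,C,S}
  cell(0,1) ba: {C,S}
  cell(1,2) ab: {A}
  cell(2,3) bb: {A}
  cell(3,4) ba: {C,S}
  cell(0,2) bab: {A,S}
  cell(1,3) abb: ∅
  cell(2,4) bba: {C,S}
  cell(0,3) babb: ∅
  cell(1,4) abba: {A}
  cell(0,4) babba: {A,S}

S ∈ T[0,4] ⇒ YES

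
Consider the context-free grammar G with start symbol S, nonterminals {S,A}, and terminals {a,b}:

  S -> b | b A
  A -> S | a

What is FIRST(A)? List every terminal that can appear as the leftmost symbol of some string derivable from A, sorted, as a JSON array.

FIRST iteration:
round 1:
  A via A→a: +{a}
  S via S→b: +{b}
  FIRST(S)={b}  FIRST(A)={a}
round 2:
  A via A→S: +{b}
  FIRST(S)={b}  FIRST(A)={a,b}
round 3: done
  FIRST(S)={b}  FIRST(A)={a,b}

FIRST(A) = ["a", "b"]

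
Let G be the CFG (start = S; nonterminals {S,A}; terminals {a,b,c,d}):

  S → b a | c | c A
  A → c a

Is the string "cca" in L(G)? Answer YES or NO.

Convert to CNF:
  S -> T0 A | T2 T1 | c
  A -> T0 T1
  T0 -> c
  T1 -> a
  T2 -> b

CYK fill:
  [0..0]={S,T0}  "c"  orig:{S}
  [1..1]={S,T0}  "c"  orig:{S}
  [2..2]={T1}  "a"  orig:{}
  [0..1]=∅  "cc"
  [1..2]={A}  "ca"
  [0..2]={S}  "cca"

S ∈ T[0,2] ⇒ YES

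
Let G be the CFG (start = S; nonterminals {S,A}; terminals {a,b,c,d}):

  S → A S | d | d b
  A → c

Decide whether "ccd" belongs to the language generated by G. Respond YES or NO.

Convert to CNF:
  S -> A S | T0 T1 | d
  A -> c
  T0 -> d
  T1 -> b

CYK fill:
  [0..0]={A}  "c"
  [1..1]={A}  "c"
  [2..2]={S,T0}  "d"  orig:{S}
  [0..1]=∅  "cc"
  [1..2]={S}  "cd"
  [0..2]={S}  "ccd"

S ∈ T[0,2] ⇒ YES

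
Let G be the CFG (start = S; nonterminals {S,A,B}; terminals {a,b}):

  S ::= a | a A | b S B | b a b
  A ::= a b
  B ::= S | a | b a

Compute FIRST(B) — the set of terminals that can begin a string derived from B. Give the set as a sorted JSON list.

Compute FIRST by fixpoint:
[1]
  A via A→a b: +{a}
  B via B→a: +{a}
  B via B→b a: +{b}
  S via S→a: +{a}
  S via S→b S B: +{b}
  FIRST(S)={a,b}  FIRST(A)={a}  FIRST(B)={a,b}
[2] (stable)
  FIRST(S)={a,b}  FIRST(A)={a}  FIRST(B)={a,b}

FIRST(B) = ["a", "b"]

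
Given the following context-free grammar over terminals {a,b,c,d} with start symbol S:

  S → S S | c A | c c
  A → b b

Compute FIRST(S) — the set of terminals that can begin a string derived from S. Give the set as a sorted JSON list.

Compute FIRST by fixpoint:
round 1:
  A via A→b b: +{b}
  S via S→c A: +{c}
  S: {c}  A: {b}
round 2: (no change)
  S: {c}  A: {b}

FIRST(S) = ["c"]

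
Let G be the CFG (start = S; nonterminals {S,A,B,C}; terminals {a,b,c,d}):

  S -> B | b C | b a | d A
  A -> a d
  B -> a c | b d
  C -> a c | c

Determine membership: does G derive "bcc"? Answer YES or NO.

CNF form of G:
  S -> T0 T2 | T1 A | T3 C | T3 T0 | T3 T1
  A -> T0 T1
  B -> T0 T2 | T3 T1
  C -> T0 T2 | c
  T0 -> a
  T1 -> d
  T2 -> c
  T3 -> b

CYK fill:
  [0..0]={T3}  "b"  orig:{}
  [1..1]={C,T2}  "c"  orig:{C}
  [2..2]={C,T2}  "c"  orig:{C}
  [0..1]={S}  "bc"
  [1..2]=∅  "cc"
  [0..2]=∅  "bcc"

S ∉ T[0,2] ⇒ NO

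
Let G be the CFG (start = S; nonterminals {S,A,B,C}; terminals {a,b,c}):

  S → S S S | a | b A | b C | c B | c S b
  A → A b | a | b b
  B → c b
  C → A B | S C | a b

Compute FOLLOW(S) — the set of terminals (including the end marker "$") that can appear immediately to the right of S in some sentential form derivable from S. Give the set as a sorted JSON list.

FIRST sets, iterate to fixpoint:
[1]
  A via A→a: +{a}
  A via A→b b: +{b}
  B via B→c b: +{c}
  C via C→A B: +{a,b}
  S via S→a: +{a}
  S via S→b A: +{b}
  S via S→c B: +{c}
  S: {a,b,c}  A: {a,b}  B: {c}  C: {a,b}
[2]
  C via C→S C: +{c}
  S: {a,b,c}  A: {a,b}  B: {c}  C: {a,b,c}
[3] — fixpoint
  S: {a,b,c}  A: {a,b}  B: {c}  C: {a,b,c}

FOLLOW sets:
FOLLOW(S) := {$}
pass 1:
  A→A b: FOLLOW(A) ⊇ FIRST(b) = {b}; new: +{b}
  C→A B: FOLLOW(A) ⊇ FIRST(B) = {c}; new: +{c}
  C→S C: FOLLOW(S) ⊇ FIRST(C) = {a,b,c}; new: +{a,b,c}
  S→b A: FOLLOW(A) ⊇ FOLLOW(S) ⊇ {$,a,b,c}; new: +{$,a}
  S→b C: FOLLOW(C) ⊇ FOLLOW(S) ⊇ {$,a,b,c}; new: +{$,a,b,c}
  S→c B: FOLLOW(B) ⊇ FOLLOW(S) ⊇ {$,a,b,c}; new: +{$,a,b,c}
  S: {$,a,b,c}  A: {$,a,b,c}  B: {$,a,b,c}  C: {$,a,b,c}
pass 2: (stable)
  S: {$,a,b,c}  A: {$,a,b,c}  B: {$,a,b,c}  C: {$,a,b,c}

FOLLOW(S) = ["$", "a", "b", "c"]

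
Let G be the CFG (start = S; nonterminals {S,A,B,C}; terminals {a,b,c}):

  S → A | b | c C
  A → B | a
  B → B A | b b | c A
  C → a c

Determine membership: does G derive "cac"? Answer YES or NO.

CNF form of G:
  S -> B A | T0 T0 | T1 A | T1 C | a | b
  A -> B A | T0 T0 | T1 A | a
  B -> B A | T0 T0 | T1 A
  C -> T2 T1
  T0 -> b
  T1 -> c
  T2 -> a

Fill CYK table bottom-up:
  cell(0,0) c: {T1}  orig:{}
  cell(1,1) a: {A,S,T2}  orig:{A,S}
  cell(2,2) c: {T1}  orig:{}
  cell(0,1) ca: {A,B,S}
  cell(1,2) ac: {C}
  cell(0,2) cac: {S}

S ∈ T[0,2] ⇒ YES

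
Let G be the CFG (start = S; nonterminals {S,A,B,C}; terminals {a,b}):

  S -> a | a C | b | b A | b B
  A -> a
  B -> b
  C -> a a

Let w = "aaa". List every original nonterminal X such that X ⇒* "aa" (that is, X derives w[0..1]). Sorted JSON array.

CNF form of G:
  S -> T0 C | T1 A | T1 B | a | b
  A -> a
  B -> b
  C -> T0 T0
  T0 -> a
  T1 -> b

Fill CYK table bottom-up — only the sub-triangle for w[0..1]:
  T[0,0] 'a' = {A,S,T0}  orig:{A,S}
  T[1,1] 'a' = {A,S,T0}  orig:{A,S}
  T[0,1] 'aa' = {C}

Original NTs in T[0,1] deriving "aa": ["C"]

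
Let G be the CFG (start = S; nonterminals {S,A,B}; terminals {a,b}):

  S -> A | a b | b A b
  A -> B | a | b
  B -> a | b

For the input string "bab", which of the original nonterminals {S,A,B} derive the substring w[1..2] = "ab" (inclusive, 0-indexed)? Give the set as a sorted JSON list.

Convert to CNF:
  S -> T0 T1 | T1 X2 | a | b
  A -> a | b
  B -> a | b
  T0 -> a
  T1 -> b
  X2 -> A T1

CYK table (by increasing span) — only the sub-triangle for w[1..2]:
  [1..1]={A,B,S,T0}  "a"  orig:{A,B,S}
  [2..2]={A,B,S,T1}  "b"  orig:{A,B,S}
  [1..2]={S,X2}  "ab"  orig:{S}

Original NTs in T[1,2] deriving "ab": ["S"]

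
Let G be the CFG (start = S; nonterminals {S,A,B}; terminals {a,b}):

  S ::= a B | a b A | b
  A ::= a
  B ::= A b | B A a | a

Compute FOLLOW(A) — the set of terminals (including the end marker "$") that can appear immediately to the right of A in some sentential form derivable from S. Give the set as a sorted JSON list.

FIRST sets, iterate to fixpoint:
[1]
  A via A→a: +{a}
  B via B→A b: +{a}
  S via S→a B: +{a}
  S via S→b: +{b}
  FIRST[S]={a,b}  FIRST[A]={a}  FIRST[B]={a}
[2] — fixpoint
  FIRST[S]={a,b}  FIRST[A]={a}  FIRST[B]={a}

FOLLOW iteration:
seed FOLLOW(S) with $
round 1:
  B→A b: FOLLOW(A) ⊇ FIRST(b) = {b}; new: +{b}
  B→B A a: FOLLOW(B) ⊇ FIRST(A) = {a}; new: +{a}
  B→B A a: FOLLOW(A) ⊇ FIRST(a) = {a}; new: +{a}
  S→a B: FOLLOW(B) ⊇ FOLLOW(S) ⊇ {$}; new: +{$}
  S→a b A: FOLLOW(A) ⊇ FOLLOW(S) ⊇ {$}; new: +{$}
  FOLLOW[S]={$}  FOLLOW[A]={$,a,b}  FOLLOW[B]={$,a}
round 2: — fixpoint
  FOLLOW[S]={$}  FOLLOW[A]={$,a,b}  FOLLOW[B]={$,a}

FOLLOW(A) = ["$", "a", "b"]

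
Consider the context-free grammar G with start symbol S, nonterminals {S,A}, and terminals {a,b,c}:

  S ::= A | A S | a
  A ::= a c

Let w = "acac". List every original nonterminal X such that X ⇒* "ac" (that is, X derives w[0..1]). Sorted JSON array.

Convert to CNF:
  S -> A S | T0 T1 | a
  A -> T0 T1
  T0 -> a
  T1 -> c

Fill CYK table bottom-up — only the sub-triangle for w[0..1]:
  [0..0]={S,T0}  "a"  orig:{S}
  [1..1]={T1}  "c"  orig:{}
  [0..1]={A,S}  "ac"

Original NTs in T[0,1] deriving "ac": ["A", "S"]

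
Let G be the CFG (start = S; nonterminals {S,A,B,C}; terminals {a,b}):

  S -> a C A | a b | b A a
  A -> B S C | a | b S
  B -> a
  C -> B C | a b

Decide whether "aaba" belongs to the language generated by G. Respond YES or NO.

CNF form of G:
  S -> T0 X4 | T1 T0 | T1 X3
  A -> B X2 | T0 S | a
  B -> a
  C -> B C | T1 T0
  T0 -> b
  T1 -> a
  X2 -> S C
  X3 -> C A
  X4 -> A T1

CYK table (by increasing span):
  T[0,0] 'a' = {A,B,T1}  orig:{A,B}
  T[1,1] 'a' = {A,B,T1}  orig:{A,B}
  T[2,2] 'b' = {T0}  orig:{}
  T[3,3] 'a' = {A,B,T1}  orig:{A,B}
  T[0,1] 'aa' = {X4}  orig:{}
  T[1,2] 'ab' = {C,S}
  T[2,3] 'ba' = ∅
  T[0,2] 'aab' = {C}
  T[1,3] 'aba' = {X3}  orig:{}
  T[0,3] 'aaba' = {S,X3}  orig:{S}

S ∈ T[0,3] ⇒ YES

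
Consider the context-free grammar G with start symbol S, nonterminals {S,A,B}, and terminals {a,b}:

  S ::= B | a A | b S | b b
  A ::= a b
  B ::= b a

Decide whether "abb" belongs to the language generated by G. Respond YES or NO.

Convert to CNF:
  S -> T0 A | T1 S | T1 T0 | T1 T1
  A -> T0 T1
  B -> T1 T0
  T0 -> a
  T1 -> b

Fill CYK table bottom-up:
  cell(0,0) a: {T0}  orig:{}
  cell(1,1) b: {T1}  orig:{}
  cell(2,2) b: {T1}  orig:{}
  cell(0,1) ab: {A}
  cell(1,2) bb: {S}
  cell(0,2) abb: ∅

S ∉ T[0,2] ⇒ NO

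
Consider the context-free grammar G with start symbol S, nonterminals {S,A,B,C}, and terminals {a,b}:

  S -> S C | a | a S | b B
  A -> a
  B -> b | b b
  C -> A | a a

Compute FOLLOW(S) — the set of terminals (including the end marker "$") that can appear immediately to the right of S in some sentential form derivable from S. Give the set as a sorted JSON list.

FIRST iteration:
pass 1:
  A via A→a: +{a}
  B via B→b: +{b}
  C via C→A: +{a}
  S via S→a: +{a}
  S via S→b B: +{b}
  FIRST[S]={a,b}  FIRST[A]={a}  FIRST[B]={b}  FIRST[C]={a}
pass 2: (no change)
  FIRST[S]={a,b}  FIRST[A]={a}  FIRST[B]={b}  FIRST[C]={a}

FOLLOW iteration:
initialize: $ ∈ FOLLOW(S)
iter 1:
  S→S C: FOLLOW(S) ⊇ FIRST(C) = {a}; new: +{a}
  S→S C: FOLLOW(C) ⊇ FOLLOW(S) ⊇ {$,a}; new: +{$,a}
  S→b B: FOLLOW(B) ⊇ FOLLOW(S) ⊇ {$,a}; new: +{$,a}
  FOLLOW(S)={$,a}  FOLLOW(A)={}  FOLLOW(B)={$,a}  FOLLOW(C)={$,a}
iter 2:
  C→A: FOLLOW(A) ⊇ FOLLOW(C) ⊇ {$,a}; new: +{$,a}
  FOLLOW(S)={$,a}  FOLLOW(A)={$,a}  FOLLOW(B)={$,a}  FOLLOW(C)={$,a}
iter 3: done
  FOLLOW(S)={$,a}  FOLLOW(A)={$,a}  FOLLOW(B)={$,a}  FOLLOW(C)={$,a}

FOLLOW(S) = ["$", "a"]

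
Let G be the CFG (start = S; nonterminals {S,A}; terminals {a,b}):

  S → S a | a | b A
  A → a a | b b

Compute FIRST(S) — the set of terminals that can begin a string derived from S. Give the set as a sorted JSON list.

FIRST iteration:
[1]
  A via A→a a: +{a}
  A via A→b b: +{b}
  S via S→a: +{a}
  S via S→b A: +{b}
  FIRST(S)={a,b}  FIRST(A)={a,b}
[2] (no change)
  FIRST(S)={a,b}  FIRST(A)={a,b}

FIRST(S) = ["a", "b"]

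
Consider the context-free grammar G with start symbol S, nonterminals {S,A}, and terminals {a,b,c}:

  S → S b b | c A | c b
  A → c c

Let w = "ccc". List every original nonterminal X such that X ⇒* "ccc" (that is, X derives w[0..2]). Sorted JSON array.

Convert to CNF:
  S -> S X2 | T0 A | T0 T1
  A -> T0 T0
  T0 -> c
  T1 -> b
  X2 -> T1 T1

CYK fill, restricted to cells inside w[0..2]:
  [0..0]={T0}  "c"  orig:{}
  [1..1]={T0}  "c"  orig:{}
  [2..2]={T0}  "c"  orig:{}
  [0..1]={A}  "cc"
  [1..2]={A}  "cc"
  [0..2]={S}  "ccc"

Original NTs in T[0,2] deriving "ccc": ["S"]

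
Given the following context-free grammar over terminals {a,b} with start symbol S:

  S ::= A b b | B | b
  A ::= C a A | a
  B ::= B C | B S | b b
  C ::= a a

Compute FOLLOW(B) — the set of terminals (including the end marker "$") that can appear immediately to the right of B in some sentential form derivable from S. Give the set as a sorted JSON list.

FIRST sets, iterate to fixpoint:
pass 1:
  A via A→a: +{a}
  B via B→b b: +{b}
  C via C→a a: +{a}
  S via S→A b b: +{a}
  S via S→B: +{b}
  FIRST(S)={a,b}  FIRST(A)={a}  FIRST(B)={b}  FIRST(C)={a}
pass 2: (stable)
  FIRST(S)={a,b}  FIRST(A)={a}  FIRST(B)={b}  FIRST(C)={a}

FOLLOW sets:
initialize: $ ∈ FOLLOW(S)
iter 1:
  A→C a A: FOLLOW(C) ⊇ FIRST(a) = {a}; new: +{a}
  B→B C: FOLLOW(B) ⊇ FIRST(C) = {a}; new: +{a}
  B→B S: FOLLOW(B) ⊇ FIRST(S) = {a,b}; new: +{b}
  B→B S: FOLLOW(S) ⊇ FOLLOW(B) ⊇ {a,b}; new: +{a,b}
  S→A b b: FOLLOW(A) ⊇ FIRST(b) = {b}; new: +{b}
  S→B: FOLLOW(B) ⊇ FOLLOW(S) ⊇ {$,a,b}; new: +{$}
  S: {$,a,b}  A: {b}  B: {$,a,b}  C: {a}
iter 2:
  B→B C: FOLLOW(C) ⊇ FOLLOW(B) ⊇ {$,a,b}; new: +{$,b}
  S: {$,a,b}  A: {b}  B: {$,a,b}  C: {$,a,b}
iter 3: done
  S: {$,a,b}  A: {b}  B: {$,a,b}  C: {$,a,b}

FOLLOW(B) = ["$", "a", "b"]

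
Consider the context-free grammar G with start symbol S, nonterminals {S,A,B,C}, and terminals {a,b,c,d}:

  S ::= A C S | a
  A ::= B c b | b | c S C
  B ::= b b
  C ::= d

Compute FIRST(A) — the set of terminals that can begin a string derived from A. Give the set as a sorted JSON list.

Compute FIRST by fixpoint:
iter 1:
  A via A→b: +{b}
  A via A→c S C: +{c}
  B via B→b b: +{b}
  C via C→d: +{d}
  S via S→A C S: +{b,c}
  S via S→a: +{a}
  S: {a,b,c}  A: {b,c}  B: {b}  C: {d}
iter 2: (stable)
  S: {a,b,c}  A: {b,c}  B: {b}  C: {d}

FIRST(A) = ["b", "c"]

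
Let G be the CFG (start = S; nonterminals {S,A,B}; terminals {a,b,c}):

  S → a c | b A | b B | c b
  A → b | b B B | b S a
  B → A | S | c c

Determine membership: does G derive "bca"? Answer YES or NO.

Convert to CNF:
  S -> T0 A | T0 B | T1 T2 | T2 T0
  A -> T0 X3 | T0 X4 | b
  B -> T0 A | T0 B | T0 X5 | T0 X6 | T1 T2 | T2 T0 | T2 T2 | b
  T0 -> b
  T1 -> a
  T2 -> c
  X3 -> B B
  X4 -> S T1
  X5 -> B B
  X6 -> S T1

CYK fill:
  cell(0,0) b: {A,B,T0}  orig:{A,B}
  cell(1,1) c: {T2}  orig:{}
  cell(2,2) a: {T1}  orig:{}
  cell(0,1) bc: ∅
  cell(1,2) ca: ∅
  cell(0,2) bca: ∅

S ∉ T[0,2] ⇒ NO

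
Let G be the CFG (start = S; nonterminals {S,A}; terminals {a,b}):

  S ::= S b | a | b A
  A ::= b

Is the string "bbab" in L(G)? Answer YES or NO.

CNF form of G:
  S -> S T0 | T0 A | a
  A -> b
  T0 -> b

CYK fill:
  cell(0,0) b: {A,T0}  orig:{A}
  cell(1,1) b: {A,T0}  orig:{A}
  cell(2,2) a: {S}
  cell(3,3) b: {A,T0}  orig:{A}
  cell(0,1) bb: {S}
  cell(1,2) ba: ∅
  cell(2,3) ab: {S}
  cell(0,2) bba: ∅
  cell(1,3) bab: ∅
  cell(0,3) bbab: ∅

S ∉ T[0,3] ⇒ NO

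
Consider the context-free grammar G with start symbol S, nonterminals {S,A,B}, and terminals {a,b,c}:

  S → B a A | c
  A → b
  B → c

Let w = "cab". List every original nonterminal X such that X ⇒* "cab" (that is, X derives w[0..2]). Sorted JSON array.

CNF form of G:
  S -> B X1 | c
  A -> b
  B -> c
  T0 -> a
  X1 -> T0 A

CYK table (by increasing span) — only the sub-triangle for w[0..2]:
  [0..0]={B,S}  "c"
  [1..1]={T0}  "a"  orig:{}
  [2..2]={A}  "b"
  [0..1]=∅  "ca"
  [1..2]={X1}  "ab"  orig:{}
  [0..2]={S}  "cab"

Original NTs in T[0,2] deriving "cab": ["S"]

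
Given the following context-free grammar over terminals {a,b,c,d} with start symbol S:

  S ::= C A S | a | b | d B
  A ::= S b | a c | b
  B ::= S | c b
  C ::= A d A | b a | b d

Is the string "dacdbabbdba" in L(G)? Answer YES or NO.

Convert to CNF:
  S -> C X6 | T3 B | a | b
  A -> S T0 | T1 T2 | b
  B -> C X4 | T2 T0 | T3 B | a | b
  C -> A X5 | T0 T1 | T0 T3
  T0 -> b
  T1 -> a
  T2 -> c
  T3 -> d
  X4 -> A S
  X5 -> T3 A
  X6 -> A S

Fill CYK table bottom-up:
  cell(0,0) d: {T3}  orig:{}
  cell(1,1) a: {B,S,T1}  orig:{B,S}
  cell(2,2) c: {T2}  orig:{}
  cell(3,3) d: {T3}  orig:{}
  cell(4,4) b: {A,B,S,T0}  orig:{A,B,S}
  cell(5,5) a: {B,S,T1}  orig:{B,S}
  cell(6,6) b: {A,B,S,T0}  orig:{A,B,S}
  cell(7,7) b: {A,B,S,T0}  orig:{A,B,S}
  cell(8,8) d: {T3}  orig:{}
  cell(9,9) b: {A,B,S,T0}  orig:{A,B,S}
  cell(10,10) a: {B,S,T1}  orig:{B,S}
  cell(0,1) da: {B,S}
  cell(1,2) ac: {A}
  cell(2,3) cd: ∅
  cell(3,4) db: {B,S,X5}  orig:{B,S}
  cell(4,5) ba: {C,X4,X6}  orig:{C}
  cell(5,6) ab: {A}
  cell(6,7) bb: {A,X4,X6}  orig:{A}
  cell(7,8) bd: {C}
  cell(8,9) db: {B,S,X5}  orig:{B,S}
  cell(9,10) ba: {C,X4,X6}  orig:{C}
  cell(0,2) dac: {X5}  orig:{}
  cell(1,3) acd: ∅
  cell(2,4) cdb: ∅
  cell(3,5) dba: ∅
  cell(4,6) bab: ∅
  cell(5,7) abb: {X4,X6}  orig:{}
  cell(6,8) bbd: ∅
  cell(7,9) bdb: {C,X4,X6}  orig:{C}
  cell(8,10) dba: ∅
  cell(0,3) dacd: ∅
  cell(1,4) acdb: {C,X4,X6}  orig:{C}
  cell(2,5) cdba: ∅
  cell(3,6) dbab: ∅
  cell(4,7) babb: {B,S}
  cell(5,8) abbd: ∅
  cell(6,9) bbdb: {C,X4,X6}  orig:{C}
  cell(7,10) bdba: {B,S}
  cell(0,4) dacdb: ∅
  cell(1,5) acdba: ∅
  cell(2,6) cdbab: ∅
  cell(3,7) dbabb: {B,S}
  cell(4,8) babbd: ∅
  cell(5,9) abbdb: ∅
  cell(6,10) bbdba: {X4,X6}  orig:{}
  cell(0,5) dacdba: ∅
  cell(1,6) acdbab: ∅
  cell(2,7) cdbabb: ∅
  cell(3,8) dbabbd: ∅
  cell(4,9) babbdb: {B,S}
  cell(5,10) abbdba: {X4,X6}  orig:{}
  cell(0,6) dacdbab: ∅
  cell(1,7) acdbabb: {B,S,X4,X6}  orig:{B,S}
  cell(2,8) cdbabbd: ∅
  cell(3,9) dbabbdb: {B,S}
  cell(4,10) babbdba: {B,S}
  cell(0,7) dacdbabb: {B,S}
  cell(1,8) acdbabbd: ∅
  cell(2,9) cdbabbdb: ∅
  cell(3,10) dbabbdba: {B,S}
  cell(0,8) dacdbabbd: ∅
  cell(1,9) acdbabbdb: {X4,X6}  orig:{}
  cell(2,10) cdbabbdba: ∅
  cell(0,9) dacdbabbdb: ∅
  cell(1,10) acdbabbdba: {B,S,X4,X6}  orig:{B,S}
  cell(0,10) dacdbabbdba: {B,S}

S ∈ T[0,10] ⇒ YES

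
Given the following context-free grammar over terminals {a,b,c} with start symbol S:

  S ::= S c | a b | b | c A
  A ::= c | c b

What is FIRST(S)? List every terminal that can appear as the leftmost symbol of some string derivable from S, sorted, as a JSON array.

FIRST iteration:
iter 1:
  A via A→c: +{c}
  S via S→a b: +{a}
  S via S→b: +{b}
  S via S→c A: +{c}
  S: {a,b,c}  A: {c}
iter 2: (stable)
  S: {a,b,c}  A: {c}

FIRST(S) = ["a", "b", "c"]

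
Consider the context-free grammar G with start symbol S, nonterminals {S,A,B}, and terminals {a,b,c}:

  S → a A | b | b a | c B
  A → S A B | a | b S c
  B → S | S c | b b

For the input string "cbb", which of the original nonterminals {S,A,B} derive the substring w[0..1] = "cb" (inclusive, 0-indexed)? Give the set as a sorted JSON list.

Convert to CNF:
  S -> T0 T2 | T1 B | T2 A | b
  A -> S X3 | T0 X4 | a
  B -> S T1 | T0 T0 | T0 T2 | T1 B | T2 A | b
  T0 -> b
  T1 -> c
  T2 -> a
  X3 -> A B
  X4 -> S T1

Fill CYK table bottom-up (cells [i..j] with 0 ≤ i ≤ j ≤ 1 only):
  T[0,0] 'c' = {T1}  orig:{}
  T[1,1] 'b' = {B,S,T0}  orig:{B,S}
  T[0,1] 'cb' = {B,S}

Original NTs in T[0,1] deriving "cb": ["B", "S"]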